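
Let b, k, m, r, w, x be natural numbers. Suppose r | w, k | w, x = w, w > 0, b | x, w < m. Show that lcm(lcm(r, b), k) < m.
From x = w and b | x, b | w. From r | w, lcm(r, b) | w. Since k | w, lcm(lcm(r, b), k) | w. Since w > 0, lcm(lcm(r, b), k) ≤ w. Since w < m, lcm(lcm(r, b), k) < m.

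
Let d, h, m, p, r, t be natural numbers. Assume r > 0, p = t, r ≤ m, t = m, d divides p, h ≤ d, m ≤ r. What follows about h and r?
h ≤ r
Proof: Since p = t and t = m, p = m. m ≤ r and r ≤ m, hence m = r. p = m, so p = r. Since d divides p, d divides r. Since r > 0, d ≤ r. Since h ≤ d, h ≤ r.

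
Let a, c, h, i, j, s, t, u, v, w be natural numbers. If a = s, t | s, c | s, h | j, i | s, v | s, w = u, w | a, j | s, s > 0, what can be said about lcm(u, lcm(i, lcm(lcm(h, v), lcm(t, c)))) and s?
lcm(u, lcm(i, lcm(lcm(h, v), lcm(t, c)))) ≤ s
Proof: a = s and w | a, hence w | s. w = u, so u | s. h | j and j | s, thus h | s. v | s, so lcm(h, v) | s. Because t | s and c | s, lcm(t, c) | s. lcm(h, v) | s, so lcm(lcm(h, v), lcm(t, c)) | s. Since i | s, lcm(i, lcm(lcm(h, v), lcm(t, c))) | s. Because u | s, lcm(u, lcm(i, lcm(lcm(h, v), lcm(t, c)))) | s. s > 0, so lcm(u, lcm(i, lcm(lcm(h, v), lcm(t, c)))) ≤ s.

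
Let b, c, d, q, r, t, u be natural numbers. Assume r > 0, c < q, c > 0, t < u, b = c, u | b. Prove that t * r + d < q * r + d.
Because b = c and u | b, u | c. c > 0, so u ≤ c. c < q, so u < q. t < u, so t < q. r > 0, so t * r < q * r. Then t * r + d < q * r + d.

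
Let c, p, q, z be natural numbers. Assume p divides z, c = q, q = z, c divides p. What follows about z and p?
z = p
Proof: From c = q and q = z, c = z. c divides p, so z divides p. Since p divides z, p = z. Then z = p.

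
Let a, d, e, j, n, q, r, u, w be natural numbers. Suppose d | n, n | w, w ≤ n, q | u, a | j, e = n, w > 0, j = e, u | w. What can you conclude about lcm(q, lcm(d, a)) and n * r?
lcm(q, lcm(d, a)) | n * r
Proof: n | w and w > 0, therefore n ≤ w. w ≤ n, so w = n. q | u and u | w, hence q | w. From w = n, q | n. Since j = e and e = n, j = n. Since a | j, a | n. d | n, so lcm(d, a) | n. q | n, so lcm(q, lcm(d, a)) | n. Then lcm(q, lcm(d, a)) | n * r.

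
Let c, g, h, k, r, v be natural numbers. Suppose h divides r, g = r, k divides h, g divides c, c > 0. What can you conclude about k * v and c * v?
k * v ≤ c * v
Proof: Because k divides h and h divides r, k divides r. Since g = r and g divides c, r divides c. Since k divides r, k divides c. c > 0, so k ≤ c. By multiplying by a non-negative, k * v ≤ c * v.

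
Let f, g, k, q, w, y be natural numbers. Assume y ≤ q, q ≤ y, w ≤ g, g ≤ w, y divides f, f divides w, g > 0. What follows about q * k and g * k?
q * k ≤ g * k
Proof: From y ≤ q and q ≤ y, y = q. w ≤ g and g ≤ w, hence w = g. y divides f and f divides w, hence y divides w. Because w = g, y divides g. g > 0, so y ≤ g. y = q, so q ≤ g. By multiplying by a non-negative, q * k ≤ g * k.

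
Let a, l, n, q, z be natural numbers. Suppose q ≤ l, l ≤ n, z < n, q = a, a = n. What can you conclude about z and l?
z < l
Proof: q = a and a = n, therefore q = n. From q ≤ l, n ≤ l. l ≤ n, so n = l. z < n, so z < l.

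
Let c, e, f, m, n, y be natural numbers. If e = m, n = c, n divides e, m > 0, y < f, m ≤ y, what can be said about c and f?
c < f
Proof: e = m and n divides e, hence n divides m. Because m > 0, n ≤ m. Since m ≤ y, n ≤ y. y < f, so n < f. Since n = c, c < f.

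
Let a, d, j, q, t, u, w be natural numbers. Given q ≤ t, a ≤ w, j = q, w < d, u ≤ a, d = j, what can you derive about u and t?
u < t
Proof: u ≤ a and a ≤ w, thus u ≤ w. From d = j and j = q, d = q. Since w < d, w < q. Since q ≤ t, w < t. Since u ≤ w, u < t.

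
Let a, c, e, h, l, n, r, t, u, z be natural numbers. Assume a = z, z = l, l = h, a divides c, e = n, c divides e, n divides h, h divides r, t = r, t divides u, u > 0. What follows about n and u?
n ≤ u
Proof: a = z and z = l, so a = l. Since l = h, a = h. Because e = n and c divides e, c divides n. Since a divides c, a divides n. Since a = h, h divides n. n divides h, so h = n. t = r and t divides u, thus r divides u. h divides r, so h divides u. u > 0, so h ≤ u. Since h = n, n ≤ u.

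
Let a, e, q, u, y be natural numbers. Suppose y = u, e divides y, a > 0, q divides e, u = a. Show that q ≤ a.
y = u and u = a, so y = a. Because q divides e and e divides y, q divides y. y = a, so q divides a. Since a > 0, q ≤ a.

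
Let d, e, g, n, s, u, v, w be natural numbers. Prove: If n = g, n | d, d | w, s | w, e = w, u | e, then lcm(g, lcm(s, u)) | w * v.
n | d and d | w, so n | w. Since n = g, g | w. e = w and u | e, therefore u | w. Since s | w, lcm(s, u) | w. Since g | w, lcm(g, lcm(s, u)) | w. Then lcm(g, lcm(s, u)) | w * v.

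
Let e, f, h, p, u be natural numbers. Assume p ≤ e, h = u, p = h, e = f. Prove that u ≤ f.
From p = h and h = u, p = u. p ≤ e, so u ≤ e. e = f, so u ≤ f.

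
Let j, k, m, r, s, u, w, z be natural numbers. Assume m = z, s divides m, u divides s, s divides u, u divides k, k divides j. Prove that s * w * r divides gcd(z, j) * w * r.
m = z and s divides m, so s divides z. u divides s and s divides u, thus u = s. From u divides k and k divides j, u divides j. Since u = s, s divides j. Because s divides z, s divides gcd(z, j). Then s * w divides gcd(z, j) * w. Then s * w * r divides gcd(z, j) * w * r.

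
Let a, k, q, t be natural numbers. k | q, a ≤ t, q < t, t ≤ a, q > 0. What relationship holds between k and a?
k < a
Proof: k | q and q > 0, therefore k ≤ q. t ≤ a and a ≤ t, hence t = a. Since q < t, q < a. k ≤ q, so k < a.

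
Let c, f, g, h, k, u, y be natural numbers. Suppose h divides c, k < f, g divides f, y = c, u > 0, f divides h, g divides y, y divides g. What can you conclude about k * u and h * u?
k * u < h * u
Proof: Since g divides y and y divides g, g = y. Since y = c, g = c. Since g divides f, c divides f. h divides c, so h divides f. f divides h, so f = h. Since k < f, k < h. Combining with u > 0, by multiplying by a positive, k * u < h * u.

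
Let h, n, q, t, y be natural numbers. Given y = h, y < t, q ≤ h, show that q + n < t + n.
y = h and y < t, thus h < t. Since q ≤ h, q < t. Then q + n < t + n.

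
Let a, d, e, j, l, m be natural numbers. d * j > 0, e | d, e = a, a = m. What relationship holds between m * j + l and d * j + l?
m * j + l ≤ d * j + l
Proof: From e = a and e | d, a | d. a = m, so m | d. Then m * j | d * j. d * j > 0, so m * j ≤ d * j. Then m * j + l ≤ d * j + l.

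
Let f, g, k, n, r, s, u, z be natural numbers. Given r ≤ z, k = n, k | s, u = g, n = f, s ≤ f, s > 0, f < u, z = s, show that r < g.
z = s and r ≤ z, therefore r ≤ s. From k = n and n = f, k = f. k | s, so f | s. Since s > 0, f ≤ s. Since s ≤ f, f = s. u = g and f < u, therefore f < g. Since f = s, s < g. r ≤ s, so r < g.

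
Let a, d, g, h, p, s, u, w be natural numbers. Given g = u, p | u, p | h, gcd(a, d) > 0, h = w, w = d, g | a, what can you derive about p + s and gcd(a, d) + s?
p + s ≤ gcd(a, d) + s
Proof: g = u and g | a, so u | a. p | u, so p | a. h = w and w = d, thus h = d. p | h, so p | d. Since p | a, p | gcd(a, d). gcd(a, d) > 0, so p ≤ gcd(a, d). Then p + s ≤ gcd(a, d) + s.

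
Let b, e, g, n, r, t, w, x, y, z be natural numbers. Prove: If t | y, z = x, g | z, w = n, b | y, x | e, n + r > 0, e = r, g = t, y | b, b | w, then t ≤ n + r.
From b | y and y | b, b = y. Since w = n and b | w, b | n. From b = y, y | n. Since t | y, t | n. z = x and g | z, thus g | x. Since x | e, g | e. e = r, so g | r. Since g = t, t | r. Since t | n, t | n + r. n + r > 0, so t ≤ n + r.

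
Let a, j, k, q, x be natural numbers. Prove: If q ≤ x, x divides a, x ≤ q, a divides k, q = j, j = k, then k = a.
x ≤ q and q ≤ x, therefore x = q. q = j, so x = j. j = k, so x = k. x divides a, so k divides a. Since a divides k, k = a.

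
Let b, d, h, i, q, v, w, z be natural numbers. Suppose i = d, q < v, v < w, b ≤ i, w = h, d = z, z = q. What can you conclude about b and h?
b < h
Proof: i = d and d = z, so i = z. Since z = q, i = q. Since b ≤ i, b ≤ q. Because q < v, b < v. w = h and v < w, thus v < h. Since b < v, b < h.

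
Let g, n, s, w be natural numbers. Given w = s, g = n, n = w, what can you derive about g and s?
g = s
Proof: Since g = n and n = w, g = w. w = s, so g = s.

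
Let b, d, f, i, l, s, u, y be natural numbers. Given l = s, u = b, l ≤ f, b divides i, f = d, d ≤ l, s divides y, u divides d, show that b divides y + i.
Because f = d and l ≤ f, l ≤ d. Since d ≤ l, d = l. l = s, so d = s. u divides d, so u divides s. Since u = b, b divides s. s divides y, so b divides y. b divides i, so b divides y + i.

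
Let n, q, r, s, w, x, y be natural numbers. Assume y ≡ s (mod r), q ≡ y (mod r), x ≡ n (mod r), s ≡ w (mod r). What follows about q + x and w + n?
q + x ≡ w + n (mod r)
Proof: q ≡ y (mod r) and y ≡ s (mod r), so q ≡ s (mod r). Since s ≡ w (mod r), q ≡ w (mod r). Since x ≡ n (mod r), q + x ≡ w + n (mod r).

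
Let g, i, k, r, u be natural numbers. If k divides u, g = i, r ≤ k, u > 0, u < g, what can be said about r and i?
r < i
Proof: Since k divides u and u > 0, k ≤ u. u < g, so k < g. r ≤ k, so r < g. g = i, so r < i.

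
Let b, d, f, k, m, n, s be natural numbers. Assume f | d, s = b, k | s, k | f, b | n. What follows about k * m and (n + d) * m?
k * m | (n + d) * m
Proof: Because s = b and k | s, k | b. Since b | n, k | n. From k | f and f | d, k | d. k | n, so k | n + d. Then k * m | (n + d) * m.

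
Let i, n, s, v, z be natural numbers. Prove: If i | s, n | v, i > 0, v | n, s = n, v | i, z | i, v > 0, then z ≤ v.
n | v and v | n, thus n = v. Since s = n, s = v. i | s, so i | v. v > 0, so i ≤ v. v | i and i > 0, hence v ≤ i. i ≤ v, so i = v. Because z | i and i > 0, z ≤ i. Since i = v, z ≤ v.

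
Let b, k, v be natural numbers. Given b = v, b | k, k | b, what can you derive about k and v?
k = v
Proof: Since k | b and b | k, k = b. b = v, so k = v.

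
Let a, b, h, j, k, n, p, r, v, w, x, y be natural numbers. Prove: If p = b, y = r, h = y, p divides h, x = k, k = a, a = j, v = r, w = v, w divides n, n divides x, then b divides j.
h = y and p divides h, therefore p divides y. Since y = r, p divides r. x = k and k = a, therefore x = a. Since a = j, x = j. Since w = v and w divides n, v divides n. Since n divides x, v divides x. Since v = r, r divides x. x = j, so r divides j. Since p divides r, p divides j. p = b, so b divides j.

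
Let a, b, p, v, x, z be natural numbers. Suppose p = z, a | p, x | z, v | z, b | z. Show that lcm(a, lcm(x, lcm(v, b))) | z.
From p = z and a | p, a | z. Because v | z and b | z, lcm(v, b) | z. x | z, so lcm(x, lcm(v, b)) | z. a | z, so lcm(a, lcm(x, lcm(v, b))) | z.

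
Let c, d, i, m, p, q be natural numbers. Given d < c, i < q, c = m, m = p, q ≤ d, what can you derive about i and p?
i < p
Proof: Because c = m and m = p, c = p. Since q ≤ d and d < c, q < c. i < q, so i < c. c = p, so i < p.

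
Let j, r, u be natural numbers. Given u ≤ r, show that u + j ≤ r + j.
Because u ≤ r, by adding to both sides, u + j ≤ r + j.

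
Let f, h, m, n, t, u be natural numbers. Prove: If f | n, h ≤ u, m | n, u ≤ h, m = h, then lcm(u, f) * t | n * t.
From h ≤ u and u ≤ h, h = u. Since m = h and m | n, h | n. h = u, so u | n. Since f | n, lcm(u, f) | n. Then lcm(u, f) * t | n * t.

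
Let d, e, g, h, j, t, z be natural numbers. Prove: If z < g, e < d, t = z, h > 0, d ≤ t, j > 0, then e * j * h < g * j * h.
t = z and d ≤ t, so d ≤ z. Since z < g, d < g. Since e < d, e < g. Since j > 0, by multiplying by a positive, e * j < g * j. Since h > 0, by multiplying by a positive, e * j * h < g * j * h.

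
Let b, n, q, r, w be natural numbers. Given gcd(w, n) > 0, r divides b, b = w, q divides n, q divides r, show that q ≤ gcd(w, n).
Since b = w and r divides b, r divides w. q divides r, so q divides w. Since q divides n, q divides gcd(w, n). gcd(w, n) > 0, so q ≤ gcd(w, n).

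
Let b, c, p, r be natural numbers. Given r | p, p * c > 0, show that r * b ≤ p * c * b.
r | p, so r | p * c. p * c > 0, so r ≤ p * c. Then r * b ≤ p * c * b.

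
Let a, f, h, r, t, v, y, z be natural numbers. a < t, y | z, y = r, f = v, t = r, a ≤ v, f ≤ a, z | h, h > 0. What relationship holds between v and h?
v < h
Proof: Because f = v and f ≤ a, v ≤ a. Since a ≤ v, a = v. t = r and a < t, so a < r. a = v, so v < r. y | z and z | h, thus y | h. Since y = r, r | h. Because h > 0, r ≤ h. From v < r, v < h.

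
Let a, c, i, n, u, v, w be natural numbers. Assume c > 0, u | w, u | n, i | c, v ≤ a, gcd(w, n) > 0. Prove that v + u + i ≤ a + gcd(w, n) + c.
u | w and u | n, therefore u | gcd(w, n). Since gcd(w, n) > 0, u ≤ gcd(w, n). i | c and c > 0, so i ≤ c. Since u ≤ gcd(w, n), u + i ≤ gcd(w, n) + c. Since v ≤ a, v + u + i ≤ a + gcd(w, n) + c.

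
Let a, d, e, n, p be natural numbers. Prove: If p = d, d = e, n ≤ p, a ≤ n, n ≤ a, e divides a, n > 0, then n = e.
p = d and d = e, thus p = e. Since n ≤ p, n ≤ e. Because a ≤ n and n ≤ a, a = n. e divides a, so e divides n. n > 0, so e ≤ n. n ≤ e, so n = e.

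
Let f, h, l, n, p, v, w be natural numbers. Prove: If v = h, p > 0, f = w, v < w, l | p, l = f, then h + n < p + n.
v = h and v < w, therefore h < w. l = f and l | p, thus f | p. p > 0, so f ≤ p. Since f = w, w ≤ p. h < w, so h < p. Then h + n < p + n.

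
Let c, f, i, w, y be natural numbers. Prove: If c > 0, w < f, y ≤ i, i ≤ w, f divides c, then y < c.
From y ≤ i and i ≤ w, y ≤ w. Since w < f, y < f. From f divides c and c > 0, f ≤ c. y < f, so y < c.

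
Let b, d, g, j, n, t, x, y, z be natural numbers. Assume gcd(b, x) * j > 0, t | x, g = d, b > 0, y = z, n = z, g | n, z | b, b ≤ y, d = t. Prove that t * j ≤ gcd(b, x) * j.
z | b and b > 0, so z ≤ b. Since y = z and b ≤ y, b ≤ z. Since z ≤ b, z = b. Since n = z, n = b. Because g = d and d = t, g = t. Since g | n, t | n. n = b, so t | b. Since t | x, t | gcd(b, x). Then t * j | gcd(b, x) * j. gcd(b, x) * j > 0, so t * j ≤ gcd(b, x) * j.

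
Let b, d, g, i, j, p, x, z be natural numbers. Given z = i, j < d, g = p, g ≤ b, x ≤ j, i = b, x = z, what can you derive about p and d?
p < d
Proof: From g = p and g ≤ b, p ≤ b. Since x = z and z = i, x = i. From i = b, x = b. x ≤ j and j < d, hence x < d. Since x = b, b < d. Because p ≤ b, p < d.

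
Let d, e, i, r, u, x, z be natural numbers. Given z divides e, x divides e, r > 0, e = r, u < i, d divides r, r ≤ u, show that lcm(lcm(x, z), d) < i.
x divides e and z divides e, therefore lcm(x, z) divides e. e = r, so lcm(x, z) divides r. Since d divides r, lcm(lcm(x, z), d) divides r. Since r > 0, lcm(lcm(x, z), d) ≤ r. r ≤ u and u < i, thus r < i. Since lcm(lcm(x, z), d) ≤ r, lcm(lcm(x, z), d) < i.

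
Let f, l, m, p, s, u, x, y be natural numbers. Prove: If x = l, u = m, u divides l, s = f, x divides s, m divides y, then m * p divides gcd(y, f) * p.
u = m and u divides l, hence m divides l. s = f and x divides s, therefore x divides f. Since x = l, l divides f. From m divides l, m divides f. Since m divides y, m divides gcd(y, f). Then m * p divides gcd(y, f) * p.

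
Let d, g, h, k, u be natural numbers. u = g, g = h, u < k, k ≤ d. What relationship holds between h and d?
h < d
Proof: Because u = g and g = h, u = h. u < k and k ≤ d, so u < d. Since u = h, h < d.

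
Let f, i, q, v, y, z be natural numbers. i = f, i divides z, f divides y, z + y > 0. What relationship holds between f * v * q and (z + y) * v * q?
f * v * q ≤ (z + y) * v * q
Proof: i = f and i divides z, hence f divides z. Since f divides y, f divides z + y. Since z + y > 0, f ≤ z + y. By multiplying by a non-negative, f * v ≤ (z + y) * v. By multiplying by a non-negative, f * v * q ≤ (z + y) * v * q.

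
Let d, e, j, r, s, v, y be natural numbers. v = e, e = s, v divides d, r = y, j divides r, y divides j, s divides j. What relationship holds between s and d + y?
s divides d + y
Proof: v = e and e = s, hence v = s. v divides d, so s divides d. r = y and j divides r, thus j divides y. From y divides j, j = y. s divides j, so s divides y. From s divides d, s divides d + y.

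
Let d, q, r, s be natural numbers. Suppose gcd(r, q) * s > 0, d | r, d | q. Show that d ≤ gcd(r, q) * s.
Since d | r and d | q, d | gcd(r, q). Then d | gcd(r, q) * s. Since gcd(r, q) * s > 0, d ≤ gcd(r, q) * s.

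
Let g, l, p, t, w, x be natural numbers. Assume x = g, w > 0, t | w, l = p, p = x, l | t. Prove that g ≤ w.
p = x and x = g, therefore p = g. l | t and t | w, thus l | w. Since l = p, p | w. p = g, so g | w. Since w > 0, g ≤ w.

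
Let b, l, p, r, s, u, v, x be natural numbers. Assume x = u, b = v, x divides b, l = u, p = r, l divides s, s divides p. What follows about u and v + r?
u divides v + r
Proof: From b = v and x divides b, x divides v. Since x = u, u divides v. l divides s and s divides p, therefore l divides p. From p = r, l divides r. Since l = u, u divides r. u divides v, so u divides v + r.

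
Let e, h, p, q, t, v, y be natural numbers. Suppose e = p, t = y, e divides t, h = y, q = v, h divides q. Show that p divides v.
t = y and e divides t, therefore e divides y. Because e = p, p divides y. Since q = v and h divides q, h divides v. Since h = y, y divides v. Since p divides y, p divides v.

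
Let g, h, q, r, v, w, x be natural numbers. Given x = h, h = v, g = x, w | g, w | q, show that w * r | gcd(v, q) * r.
x = h and h = v, so x = v. Because g = x and w | g, w | x. Since x = v, w | v. Since w | q, w | gcd(v, q). Then w * r | gcd(v, q) * r.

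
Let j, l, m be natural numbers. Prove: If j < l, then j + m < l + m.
Since j < l, by adding to both sides, j + m < l + m.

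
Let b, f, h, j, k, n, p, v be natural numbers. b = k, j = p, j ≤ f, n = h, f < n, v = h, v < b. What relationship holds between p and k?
p < k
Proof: Since n = h and f < n, f < h. Because j ≤ f, j < h. Since v = h and v < b, h < b. j < h, so j < b. Since j = p, p < b. From b = k, p < k.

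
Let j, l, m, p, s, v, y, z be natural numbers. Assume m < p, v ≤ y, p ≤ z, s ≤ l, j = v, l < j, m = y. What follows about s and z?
s < z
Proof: From j = v and l < j, l < v. v ≤ y, so l < y. s ≤ l, so s < y. From m = y and m < p, y < p. s < y, so s < p. p ≤ z, so s < z.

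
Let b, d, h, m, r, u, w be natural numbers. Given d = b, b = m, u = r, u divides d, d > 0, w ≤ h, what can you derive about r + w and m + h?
r + w ≤ m + h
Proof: Since d = b and b = m, d = m. u = r and u divides d, so r divides d. Since d > 0, r ≤ d. Since d = m, r ≤ m. w ≤ h, so r + w ≤ m + h.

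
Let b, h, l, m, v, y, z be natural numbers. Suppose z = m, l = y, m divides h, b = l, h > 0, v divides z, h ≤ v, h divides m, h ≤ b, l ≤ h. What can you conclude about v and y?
v = y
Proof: Since m divides h and h divides m, m = h. z = m and v divides z, thus v divides m. m = h, so v divides h. Since h > 0, v ≤ h. Because h ≤ v, v = h. From b = l and h ≤ b, h ≤ l. l ≤ h, so h = l. v = h, so v = l. Since l = y, v = y.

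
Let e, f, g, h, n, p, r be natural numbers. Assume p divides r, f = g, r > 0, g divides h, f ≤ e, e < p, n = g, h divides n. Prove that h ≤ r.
n = g and h divides n, thus h divides g. Because g divides h, g = h. f = g and f ≤ e, thus g ≤ e. Since e < p, g < p. Since g = h, h < p. Because p divides r and r > 0, p ≤ r. Since h < p, h < r. Then h ≤ r.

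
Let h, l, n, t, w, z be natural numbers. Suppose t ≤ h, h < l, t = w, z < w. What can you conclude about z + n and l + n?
z + n < l + n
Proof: Since t = w and t ≤ h, w ≤ h. h < l, so w < l. z < w, so z < l. Then z + n < l + n.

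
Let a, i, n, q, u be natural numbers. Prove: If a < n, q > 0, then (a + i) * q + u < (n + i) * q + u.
Because a < n, a + i < n + i. q > 0, so (a + i) * q < (n + i) * q. Then (a + i) * q + u < (n + i) * q + u.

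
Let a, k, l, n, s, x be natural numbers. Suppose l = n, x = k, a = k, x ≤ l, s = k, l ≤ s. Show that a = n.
x = k and x ≤ l, thus k ≤ l. From s = k and l ≤ s, l ≤ k. From k ≤ l, k = l. Since a = k, a = l. From l = n, a = n.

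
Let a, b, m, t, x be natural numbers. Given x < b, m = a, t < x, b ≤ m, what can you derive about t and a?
t < a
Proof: x < b and b ≤ m, hence x < m. Since m = a, x < a. Since t < x, t < a.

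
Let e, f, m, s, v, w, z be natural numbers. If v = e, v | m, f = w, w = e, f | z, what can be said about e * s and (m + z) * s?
e * s | (m + z) * s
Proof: Because v = e and v | m, e | m. f = w and w = e, thus f = e. Since f | z, e | z. e | m, so e | m + z. Then e * s | (m + z) * s.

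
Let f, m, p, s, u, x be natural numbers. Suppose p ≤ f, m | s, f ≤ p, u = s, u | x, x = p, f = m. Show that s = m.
p ≤ f and f ≤ p, so p = f. Since x = p, x = f. Since f = m, x = m. From u | x, u | m. Since u = s, s | m. Since m | s, s = m.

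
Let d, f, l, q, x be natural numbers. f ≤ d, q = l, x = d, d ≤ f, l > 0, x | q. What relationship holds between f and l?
f ≤ l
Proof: d ≤ f and f ≤ d, thus d = f. x = d and x | q, hence d | q. q = l, so d | l. Since l > 0, d ≤ l. Because d = f, f ≤ l.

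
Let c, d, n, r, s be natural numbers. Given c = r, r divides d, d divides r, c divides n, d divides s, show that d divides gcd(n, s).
r divides d and d divides r, thus r = d. Since c = r, c = d. c divides n, so d divides n. Since d divides s, d divides gcd(n, s).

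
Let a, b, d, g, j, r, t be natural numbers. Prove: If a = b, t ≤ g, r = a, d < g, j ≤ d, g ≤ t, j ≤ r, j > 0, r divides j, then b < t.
r divides j and j > 0, so r ≤ j. Since j ≤ r, j = r. Since r = a, j = a. Since a = b, j = b. g ≤ t and t ≤ g, therefore g = t. Since j ≤ d and d < g, j < g. Since g = t, j < t. j = b, so b < t.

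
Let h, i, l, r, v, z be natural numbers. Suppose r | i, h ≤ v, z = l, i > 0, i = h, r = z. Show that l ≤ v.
Since r = z and z = l, r = l. r | i, so l | i. i > 0, so l ≤ i. Because i = h, l ≤ h. h ≤ v, so l ≤ v.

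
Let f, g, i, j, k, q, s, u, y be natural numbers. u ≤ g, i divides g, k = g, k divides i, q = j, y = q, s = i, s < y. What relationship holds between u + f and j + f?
u + f < j + f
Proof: Because k = g and k divides i, g divides i. Since i divides g, i = g. s = i and s < y, so i < y. y = q, so i < q. Since q = j, i < j. Since i = g, g < j. u ≤ g, so u < j. Then u + f < j + f.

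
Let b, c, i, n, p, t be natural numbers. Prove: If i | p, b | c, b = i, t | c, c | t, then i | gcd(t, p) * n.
c | t and t | c, hence c = t. b = i and b | c, therefore i | c. Since c = t, i | t. i | p, so i | gcd(t, p). Then i | gcd(t, p) * n.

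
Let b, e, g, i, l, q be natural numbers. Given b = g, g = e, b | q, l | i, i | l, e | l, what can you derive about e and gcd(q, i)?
e | gcd(q, i)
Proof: b = g and g = e, hence b = e. Since b | q, e | q. From l | i and i | l, l = i. Since e | l, e | i. Because e | q, e | gcd(q, i).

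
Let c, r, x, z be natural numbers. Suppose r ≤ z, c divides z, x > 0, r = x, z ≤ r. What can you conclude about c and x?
c ≤ x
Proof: Since z ≤ r and r ≤ z, z = r. r = x, so z = x. Since c divides z, c divides x. Since x > 0, c ≤ x.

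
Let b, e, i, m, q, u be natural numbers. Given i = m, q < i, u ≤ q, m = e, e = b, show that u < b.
Because m = e and e = b, m = b. i = m and q < i, hence q < m. Since m = b, q < b. u ≤ q, so u < b.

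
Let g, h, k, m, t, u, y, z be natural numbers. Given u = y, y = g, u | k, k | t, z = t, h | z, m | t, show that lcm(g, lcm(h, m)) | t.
u = y and y = g, so u = g. Since u | k and k | t, u | t. u = g, so g | t. From z = t and h | z, h | t. Since m | t, lcm(h, m) | t. Since g | t, lcm(g, lcm(h, m)) | t.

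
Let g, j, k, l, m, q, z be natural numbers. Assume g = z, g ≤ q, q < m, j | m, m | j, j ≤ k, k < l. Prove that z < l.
From g = z and g ≤ q, z ≤ q. j | m and m | j, therefore j = m. Since j ≤ k, m ≤ k. Since q < m, q < k. Since z ≤ q, z < k. Since k < l, z < l.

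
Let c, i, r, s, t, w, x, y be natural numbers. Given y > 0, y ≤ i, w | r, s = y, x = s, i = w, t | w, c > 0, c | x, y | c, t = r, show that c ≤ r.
y | c and c > 0, hence y ≤ c. Since x = s and s = y, x = y. c | x, so c | y. y > 0, so c ≤ y. Because y ≤ c, y = c. Since t = r and t | w, r | w. From w | r, w = r. i = w and y ≤ i, hence y ≤ w. From w = r, y ≤ r. Since y = c, c ≤ r.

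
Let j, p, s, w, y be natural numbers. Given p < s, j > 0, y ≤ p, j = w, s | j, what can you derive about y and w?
y < w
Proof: From s | j and j > 0, s ≤ j. Since p < s, p < j. y ≤ p, so y < j. j = w, so y < w.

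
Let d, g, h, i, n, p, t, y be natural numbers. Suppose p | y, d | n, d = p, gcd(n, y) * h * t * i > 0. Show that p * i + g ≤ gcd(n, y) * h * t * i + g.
d = p and d | n, therefore p | n. p | y, so p | gcd(n, y). Then p | gcd(n, y) * h. Then p | gcd(n, y) * h * t. Then p * i | gcd(n, y) * h * t * i. Since gcd(n, y) * h * t * i > 0, p * i ≤ gcd(n, y) * h * t * i. Then p * i + g ≤ gcd(n, y) * h * t * i + g.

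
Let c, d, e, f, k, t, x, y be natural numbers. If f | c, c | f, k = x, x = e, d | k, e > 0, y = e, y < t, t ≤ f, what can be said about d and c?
d < c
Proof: f | c and c | f, therefore f = c. k = x and x = e, so k = e. d | k, so d | e. Since e > 0, d ≤ e. y < t and t ≤ f, therefore y < f. Since y = e, e < f. d ≤ e, so d < f. f = c, so d < c.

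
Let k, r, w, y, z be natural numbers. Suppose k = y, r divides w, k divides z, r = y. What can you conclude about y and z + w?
y divides z + w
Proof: Since k = y and k divides z, y divides z. Because r = y and r divides w, y divides w. From y divides z, y divides z + w.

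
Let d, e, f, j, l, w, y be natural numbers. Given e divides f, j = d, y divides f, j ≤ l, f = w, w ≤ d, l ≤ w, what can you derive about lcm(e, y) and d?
lcm(e, y) divides d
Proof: Since j = d and j ≤ l, d ≤ l. Since l ≤ w, d ≤ w. w ≤ d, so w = d. Since f = w, f = d. e divides f and y divides f, thus lcm(e, y) divides f. f = d, so lcm(e, y) divides d.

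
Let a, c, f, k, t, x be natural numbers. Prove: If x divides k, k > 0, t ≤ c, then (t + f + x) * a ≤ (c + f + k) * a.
t ≤ c, so t + f ≤ c + f. x divides k and k > 0, therefore x ≤ k. From t + f ≤ c + f, t + f + x ≤ c + f + k. By multiplying by a non-negative, (t + f + x) * a ≤ (c + f + k) * a.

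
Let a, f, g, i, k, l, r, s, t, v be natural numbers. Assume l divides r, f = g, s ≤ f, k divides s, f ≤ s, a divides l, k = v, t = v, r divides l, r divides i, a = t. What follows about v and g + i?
v divides g + i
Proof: s ≤ f and f ≤ s, hence s = f. From k = v and k divides s, v divides s. Since s = f, v divides f. Since f = g, v divides g. From a = t and t = v, a = v. l divides r and r divides l, so l = r. a divides l, so a divides r. Since r divides i, a divides i. Because a = v, v divides i. v divides g, so v divides g + i.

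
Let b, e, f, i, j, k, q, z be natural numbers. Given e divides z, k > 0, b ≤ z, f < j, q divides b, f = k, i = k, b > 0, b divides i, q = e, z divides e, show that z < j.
From e divides z and z divides e, e = z. Since q = e, q = z. Since q divides b, z divides b. Since b > 0, z ≤ b. Since b ≤ z, b = z. Because i = k and b divides i, b divides k. Since k > 0, b ≤ k. b = z, so z ≤ k. f = k and f < j, hence k < j. Since z ≤ k, z < j.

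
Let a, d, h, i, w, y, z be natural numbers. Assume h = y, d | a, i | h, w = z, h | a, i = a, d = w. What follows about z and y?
z | y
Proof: Because i = a and i | h, a | h. From h | a, a = h. Since h = y, a = y. d = w and d | a, thus w | a. Because a = y, w | y. w = z, so z | y.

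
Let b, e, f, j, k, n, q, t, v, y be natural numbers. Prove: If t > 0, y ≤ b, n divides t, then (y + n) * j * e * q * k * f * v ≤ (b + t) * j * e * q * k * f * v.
Because n divides t and t > 0, n ≤ t. y ≤ b, so y + n ≤ b + t. By multiplying by a non-negative, (y + n) * j ≤ (b + t) * j. By multiplying by a non-negative, (y + n) * j * e ≤ (b + t) * j * e. By multiplying by a non-negative, (y + n) * j * e * q ≤ (b + t) * j * e * q. By multiplying by a non-negative, (y + n) * j * e * q * k ≤ (b + t) * j * e * q * k. By multiplying by a non-negative, (y + n) * j * e * q * k * f ≤ (b + t) * j * e * q * k * f. By multiplying by a non-negative, (y + n) * j * e * q * k * f * v ≤ (b + t) * j * e * q * k * f * v.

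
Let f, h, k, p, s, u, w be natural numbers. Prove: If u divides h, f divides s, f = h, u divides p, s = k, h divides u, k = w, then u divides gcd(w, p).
h divides u and u divides h, thus h = u. Because f = h, f = u. s = k and k = w, so s = w. f divides s, so f divides w. f = u, so u divides w. u divides p, so u divides gcd(w, p).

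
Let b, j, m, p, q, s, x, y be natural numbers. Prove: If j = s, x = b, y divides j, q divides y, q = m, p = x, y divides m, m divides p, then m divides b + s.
Since p = x and x = b, p = b. Because m divides p, m divides b. q = m and q divides y, thus m divides y. Since y divides m, y = m. Since y divides j, m divides j. j = s, so m divides s. Since m divides b, m divides b + s.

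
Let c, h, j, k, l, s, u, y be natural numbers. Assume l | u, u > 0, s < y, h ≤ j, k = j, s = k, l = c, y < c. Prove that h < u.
s < y and y < c, therefore s < c. s = k, so k < c. Since k = j, j < c. Because h ≤ j, h < c. l = c and l | u, hence c | u. Since u > 0, c ≤ u. Since h < c, h < u.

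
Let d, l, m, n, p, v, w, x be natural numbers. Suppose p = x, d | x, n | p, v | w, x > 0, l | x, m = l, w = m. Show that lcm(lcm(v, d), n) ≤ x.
w = m and v | w, hence v | m. m = l, so v | l. Since l | x, v | x. Since d | x, lcm(v, d) | x. p = x and n | p, hence n | x. From lcm(v, d) | x, lcm(lcm(v, d), n) | x. From x > 0, lcm(lcm(v, d), n) ≤ x.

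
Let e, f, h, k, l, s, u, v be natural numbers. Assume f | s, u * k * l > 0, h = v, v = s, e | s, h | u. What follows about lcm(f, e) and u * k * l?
lcm(f, e) ≤ u * k * l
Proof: Since f | s and e | s, lcm(f, e) | s. h = v and h | u, so v | u. v = s, so s | u. lcm(f, e) | s, so lcm(f, e) | u. Then lcm(f, e) | u * k. Then lcm(f, e) | u * k * l. u * k * l > 0, so lcm(f, e) ≤ u * k * l.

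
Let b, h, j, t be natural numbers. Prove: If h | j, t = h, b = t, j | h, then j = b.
Since b = t and t = h, b = h. Since h | j and j | h, h = j. Since b = h, b = j. Then j = b.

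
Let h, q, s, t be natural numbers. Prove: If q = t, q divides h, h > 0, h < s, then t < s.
Because q divides h and h > 0, q ≤ h. h < s, so q < s. q = t, so t < s.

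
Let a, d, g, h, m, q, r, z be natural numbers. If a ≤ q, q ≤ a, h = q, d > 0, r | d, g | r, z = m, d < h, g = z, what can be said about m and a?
m < a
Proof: q ≤ a and a ≤ q, so q = a. g = z and g | r, thus z | r. Since r | d, z | d. d > 0, so z ≤ d. h = q and d < h, so d < q. Since z ≤ d, z < q. Since q = a, z < a. z = m, so m < a.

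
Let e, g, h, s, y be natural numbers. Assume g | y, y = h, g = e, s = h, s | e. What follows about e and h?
e = h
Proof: s = h and s | e, thus h | e. y = h and g | y, therefore g | h. Since g = e, e | h. Since h | e, h = e. Then e = h.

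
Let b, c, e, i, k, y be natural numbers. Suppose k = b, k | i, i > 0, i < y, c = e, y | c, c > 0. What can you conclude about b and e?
b < e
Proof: k | i and i > 0, so k ≤ i. i < y, so k < y. k = b, so b < y. y | c and c > 0, therefore y ≤ c. c = e, so y ≤ e. b < y, so b < e.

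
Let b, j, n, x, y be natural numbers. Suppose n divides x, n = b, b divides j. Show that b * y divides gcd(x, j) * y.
n = b and n divides x, so b divides x. b divides j, so b divides gcd(x, j). Then b * y divides gcd(x, j) * y.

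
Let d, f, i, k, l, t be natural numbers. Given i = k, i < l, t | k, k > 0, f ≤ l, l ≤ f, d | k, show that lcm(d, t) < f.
Since l ≤ f and f ≤ l, l = f. d | k and t | k, hence lcm(d, t) | k. From k > 0, lcm(d, t) ≤ k. i = k and i < l, hence k < l. Since lcm(d, t) ≤ k, lcm(d, t) < l. Since l = f, lcm(d, t) < f.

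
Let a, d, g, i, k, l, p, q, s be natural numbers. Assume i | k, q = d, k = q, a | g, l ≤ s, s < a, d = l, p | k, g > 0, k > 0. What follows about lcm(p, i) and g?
lcm(p, i) < g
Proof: Since q = d and d = l, q = l. Because p | k and i | k, lcm(p, i) | k. k > 0, so lcm(p, i) ≤ k. k = q, so lcm(p, i) ≤ q. q = l, so lcm(p, i) ≤ l. From l ≤ s and s < a, l < a. a | g and g > 0, therefore a ≤ g. l < a, so l < g. From lcm(p, i) ≤ l, lcm(p, i) < g.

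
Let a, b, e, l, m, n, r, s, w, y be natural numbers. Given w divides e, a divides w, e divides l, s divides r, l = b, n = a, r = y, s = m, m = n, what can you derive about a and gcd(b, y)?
a divides gcd(b, y)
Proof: From a divides w and w divides e, a divides e. Because l = b and e divides l, e divides b. From a divides e, a divides b. m = n and n = a, hence m = a. From s = m and s divides r, m divides r. m = a, so a divides r. r = y, so a divides y. a divides b, so a divides gcd(b, y).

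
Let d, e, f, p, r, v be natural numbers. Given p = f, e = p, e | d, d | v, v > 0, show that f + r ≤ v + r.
Because e = p and e | d, p | d. Since d | v, p | v. Since v > 0, p ≤ v. Since p = f, f ≤ v. Then f + r ≤ v + r.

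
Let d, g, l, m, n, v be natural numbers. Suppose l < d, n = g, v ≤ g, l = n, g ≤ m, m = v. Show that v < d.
l = n and n = g, so l = g. m = v and g ≤ m, hence g ≤ v. v ≤ g, so g = v. Since l = g, l = v. l < d, so v < d.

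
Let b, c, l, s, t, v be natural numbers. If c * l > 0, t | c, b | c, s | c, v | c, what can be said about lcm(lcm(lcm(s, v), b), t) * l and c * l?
lcm(lcm(lcm(s, v), b), t) * l ≤ c * l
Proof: Since s | c and v | c, lcm(s, v) | c. Since b | c, lcm(lcm(s, v), b) | c. t | c, so lcm(lcm(lcm(s, v), b), t) | c. Then lcm(lcm(lcm(s, v), b), t) * l | c * l. Since c * l > 0, lcm(lcm(lcm(s, v), b), t) * l ≤ c * l.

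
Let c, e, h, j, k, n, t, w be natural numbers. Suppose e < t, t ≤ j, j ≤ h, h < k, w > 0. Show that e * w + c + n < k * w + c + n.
Since e < t and t ≤ j, e < j. j ≤ h and h < k, therefore j < k. From e < j, e < k. Since w > 0, e * w < k * w. Then e * w + c < k * w + c. Then e * w + c + n < k * w + c + n.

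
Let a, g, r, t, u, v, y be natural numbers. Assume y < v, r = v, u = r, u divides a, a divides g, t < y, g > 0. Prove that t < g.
From t < y and y < v, t < v. u = r and r = v, thus u = v. u divides a and a divides g, thus u divides g. u = v, so v divides g. Since g > 0, v ≤ g. Since t < v, t < g.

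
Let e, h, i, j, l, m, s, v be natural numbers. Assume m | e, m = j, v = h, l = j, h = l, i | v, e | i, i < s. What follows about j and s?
j < s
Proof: v = h and h = l, thus v = l. i | v, so i | l. l = j, so i | j. m = j and m | e, so j | e. e | i, so j | i. Since i | j, i = j. i < s, so j < s.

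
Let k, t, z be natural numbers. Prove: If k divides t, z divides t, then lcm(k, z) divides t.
From k divides t and z divides t, because lcm divides any common multiple, lcm(k, z) divides t.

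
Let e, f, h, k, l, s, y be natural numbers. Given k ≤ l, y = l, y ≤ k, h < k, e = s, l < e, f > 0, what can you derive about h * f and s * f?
h * f < s * f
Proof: y = l and y ≤ k, hence l ≤ k. Since k ≤ l, k = l. h < k, so h < l. Because e = s and l < e, l < s. h < l, so h < s. Combined with f > 0, by multiplying by a positive, h * f < s * f.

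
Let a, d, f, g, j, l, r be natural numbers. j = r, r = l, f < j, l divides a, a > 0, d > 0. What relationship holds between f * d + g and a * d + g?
f * d + g < a * d + g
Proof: Since j = r and r = l, j = l. Since f < j, f < l. From l divides a and a > 0, l ≤ a. Since f < l, f < a. Since d > 0, by multiplying by a positive, f * d < a * d. Then f * d + g < a * d + g.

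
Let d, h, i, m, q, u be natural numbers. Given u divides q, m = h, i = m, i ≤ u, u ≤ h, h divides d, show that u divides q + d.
Since i = m and i ≤ u, m ≤ u. m = h, so h ≤ u. u ≤ h, so h = u. Since h divides d, u divides d. u divides q, so u divides q + d.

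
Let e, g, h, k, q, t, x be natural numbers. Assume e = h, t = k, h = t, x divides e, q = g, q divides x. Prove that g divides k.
q = g and q divides x, thus g divides x. Since e = h and h = t, e = t. t = k, so e = k. x divides e, so x divides k. Since g divides x, g divides k.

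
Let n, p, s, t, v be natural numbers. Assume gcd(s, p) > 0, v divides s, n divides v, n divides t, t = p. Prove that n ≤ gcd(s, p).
From n divides v and v divides s, n divides s. t = p and n divides t, so n divides p. n divides s, so n divides gcd(s, p). Since gcd(s, p) > 0, n ≤ gcd(s, p).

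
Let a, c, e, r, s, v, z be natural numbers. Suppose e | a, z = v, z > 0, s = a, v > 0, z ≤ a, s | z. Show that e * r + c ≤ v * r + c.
s = a and s | z, hence a | z. Since z > 0, a ≤ z. Since z ≤ a, a = z. z = v, so a = v. Since e | a, e | v. v > 0, so e ≤ v. Then e * r ≤ v * r. Then e * r + c ≤ v * r + c.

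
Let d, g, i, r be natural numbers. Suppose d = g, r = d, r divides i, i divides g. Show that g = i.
r = d and r divides i, thus d divides i. d = g, so g divides i. i divides g, so g = i.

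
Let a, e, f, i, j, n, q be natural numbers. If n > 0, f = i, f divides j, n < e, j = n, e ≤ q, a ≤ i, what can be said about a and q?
a < q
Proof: j = n and f divides j, hence f divides n. Since f = i, i divides n. n > 0, so i ≤ n. n < e and e ≤ q, therefore n < q. Since i ≤ n, i < q. a ≤ i, so a < q.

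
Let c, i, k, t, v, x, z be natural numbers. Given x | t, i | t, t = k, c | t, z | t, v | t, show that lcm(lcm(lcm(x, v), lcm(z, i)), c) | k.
x | t and v | t, therefore lcm(x, v) | t. z | t and i | t, thus lcm(z, i) | t. Since lcm(x, v) | t, lcm(lcm(x, v), lcm(z, i)) | t. Since c | t, lcm(lcm(lcm(x, v), lcm(z, i)), c) | t. From t = k, lcm(lcm(lcm(x, v), lcm(z, i)), c) | k.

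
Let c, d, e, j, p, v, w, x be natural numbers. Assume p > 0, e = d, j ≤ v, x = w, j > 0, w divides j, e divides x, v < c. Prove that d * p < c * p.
x = w and e divides x, hence e divides w. w divides j, so e divides j. j > 0, so e ≤ j. From j ≤ v and v < c, j < c. Since e ≤ j, e < c. e = d, so d < c. Combined with p > 0, by multiplying by a positive, d * p < c * p.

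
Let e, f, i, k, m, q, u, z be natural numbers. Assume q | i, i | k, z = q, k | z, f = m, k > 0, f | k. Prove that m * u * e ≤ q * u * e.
z = q and k | z, thus k | q. q | i and i | k, thus q | k. Since k | q, k = q. f = m and f | k, hence m | k. Since k > 0, m ≤ k. Since k = q, m ≤ q. Then m * u ≤ q * u. Then m * u * e ≤ q * u * e.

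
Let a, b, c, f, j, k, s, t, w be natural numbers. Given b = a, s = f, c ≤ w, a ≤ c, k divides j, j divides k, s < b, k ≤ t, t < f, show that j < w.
Since k divides j and j divides k, k = j. Since k ≤ t and t < f, k < f. k = j, so j < f. Since s = f and s < b, f < b. From b = a, f < a. Since j < f, j < a. a ≤ c, so j < c. Since c ≤ w, j < w.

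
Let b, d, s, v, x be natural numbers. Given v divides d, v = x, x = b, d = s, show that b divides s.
v = x and v divides d, so x divides d. d = s, so x divides s. x = b, so b divides s.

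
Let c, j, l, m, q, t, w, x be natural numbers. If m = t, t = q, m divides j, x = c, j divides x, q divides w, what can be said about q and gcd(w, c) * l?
q divides gcd(w, c) * l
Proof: From m = t and t = q, m = q. Since m divides j, q divides j. x = c and j divides x, thus j divides c. q divides j, so q divides c. q divides w, so q divides gcd(w, c). Then q divides gcd(w, c) * l.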